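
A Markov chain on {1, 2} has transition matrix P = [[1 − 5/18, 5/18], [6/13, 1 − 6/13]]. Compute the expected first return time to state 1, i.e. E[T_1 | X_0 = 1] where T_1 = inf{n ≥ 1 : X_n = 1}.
E[T_1 | X_0 = 1] = 1/π_1 = 173/108

For an irreducible recurrent Markov chain with stationary distribution π, E[T_i | X_0 = i] = 1/π_i (Kac's formula). Here π_1 = (6/13)/(5/18 + 6/13) = (6/13)/(173/234) = 108/173, so E[T_1 | X_0 = 1] = 1/π_1 = (5/18 + 6/13)/(6/13) = (173/234)/(6/13) = 173/108.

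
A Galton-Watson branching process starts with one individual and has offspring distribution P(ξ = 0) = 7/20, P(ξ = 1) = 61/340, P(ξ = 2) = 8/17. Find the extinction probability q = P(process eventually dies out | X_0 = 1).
q = 119/160

The pgf is f(s) = 7/20 + 61/340·s + 8/17·s². The extinction probability q is the smallest fixed point of f in [0, 1]. Setting s = f(s):
  8/17·s² + (61/340 − 1)·s + 7/20 = 0
  8/17·s² − (7/20 + 8/17)·s + 7/20 = 0
which factors as (s − 1)·(8/17·s − 7/20) = 0, giving roots s = 1 and s = (7/20)/(8/17) = 119/160.
Mean offspring μ = 61/340 + 2·8/17 = 381/340 > 1 (supercritical), so q < 1. The extinction probability is the smaller root: q = (7/20)/(8/17) = 119/160.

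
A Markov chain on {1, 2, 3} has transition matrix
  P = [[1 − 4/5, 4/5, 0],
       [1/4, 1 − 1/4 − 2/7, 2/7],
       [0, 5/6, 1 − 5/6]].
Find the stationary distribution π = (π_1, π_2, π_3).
π = (175/927, 560/927, 64/309)

This is a birth-death chain on three states, which satisfies detailed balance: π_1 · P_{12} = π_2 · P_{21} and π_2 · P_{23} = π_3 · P_{32}.
From π_1 · 4/5 = π_2 · 1/4: π_2/π_1 = (4/5)/(1/4) = 16/5.
From π_2 · 2/7 = π_3 · 5/6: π_3/π_2 = (2/7)/(5/6) = 12/35.
Take π_1 proportional to 1; then unnormalized π = (1, 16/5, 192/175). Normalize by dividing by the sum 927/175:
  π = (175/927, 560/927, 64/309).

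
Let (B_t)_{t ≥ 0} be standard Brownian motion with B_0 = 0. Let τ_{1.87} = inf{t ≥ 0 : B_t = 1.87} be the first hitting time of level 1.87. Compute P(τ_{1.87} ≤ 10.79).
P(τ_{1.87} ≤ 10.79) = 2(1 − Φ(1.87/√10.79)) = 2(1 − Φ(0.5693)) ≈ 0.5692

By the reflection principle for standard BM, P(τ_b ≤ t) = 2 · P(B_t ≥ b). Since B_t ~ N(0, t), P(B_t ≥ 1.87) = 1 − Φ(1.87/√t) = 1 − Φ(1.87/√10.79) = 1 − Φ(0.5693) ≈ 0.28458. Doubling: P(τ_{1.87} ≤ 10.79) ≈ 2 · 0.28458 = 0.56916 ≈ 0.5692.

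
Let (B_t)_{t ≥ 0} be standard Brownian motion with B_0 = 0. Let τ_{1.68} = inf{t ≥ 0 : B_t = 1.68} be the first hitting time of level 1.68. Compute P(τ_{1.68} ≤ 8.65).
P(τ_{1.68} ≤ 8.65) = 2(1 − Φ(1.68/√8.65)) = 2(1 − Φ(0.5712)) ≈ 0.5679

By the reflection principle for standard BM, P(τ_b ≤ t) = 2 · P(B_t ≥ b). Since B_t ~ N(0, t), P(B_t ≥ 1.68) = 1 − Φ(1.68/√t) = 1 − Φ(1.68/√8.65) = 1 − Φ(0.5712) ≈ 0.28393. Doubling: P(τ_{1.68} ≤ 8.65) ≈ 2 · 0.28393 = 0.56786 ≈ 0.5679.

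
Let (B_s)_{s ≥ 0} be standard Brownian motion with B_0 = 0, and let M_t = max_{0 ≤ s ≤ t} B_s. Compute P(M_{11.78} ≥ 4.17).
P(M_{11.78} ≥ 4.17) = 2·P(B_{11.78} ≥ 4.17) = 2(1 − Φ(4.17/√11.78)) ≈ 0.2244

By the reflection principle for Brownian motion, P(M_t ≥ a) = 2 · P(B_t ≥ a) for a ≥ 0. Since B_t ~ N(0, t), P(B_t ≥ 4.17) = 1 − Φ(4.17/√t) = 1 − Φ(4.17/√11.78) = 1 − Φ(1.2150). So
  P(M_{11.78} ≥ 4.17) = 2(1 − Φ(1.2150)) ≈ 0.2244.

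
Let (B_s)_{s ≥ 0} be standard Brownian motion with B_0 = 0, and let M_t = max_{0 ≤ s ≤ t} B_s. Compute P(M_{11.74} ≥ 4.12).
P(M_{11.74} ≥ 4.12) = 2·P(B_{11.74} ≥ 4.12) = 2(1 − Φ(4.12/√11.74)) ≈ 0.2292

By the reflection principle for Brownian motion, P(M_t ≥ a) = 2 · P(B_t ≥ a) for a ≥ 0. Since B_t ~ N(0, t), P(B_t ≥ 4.12) = 1 − Φ(4.12/√t) = 1 − Φ(4.12/√11.74) = 1 − Φ(1.2024). So
  P(M_{11.74} ≥ 4.12) = 2(1 − Φ(1.2024)) ≈ 0.2292.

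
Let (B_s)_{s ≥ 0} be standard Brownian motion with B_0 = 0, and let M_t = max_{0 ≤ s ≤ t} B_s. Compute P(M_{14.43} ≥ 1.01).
P(M_{14.43} ≥ 1.01) = 2·P(B_{14.43} ≥ 1.01) = 2(1 − Φ(1.01/√14.43)) ≈ 0.7903

By the reflection principle for Brownian motion, P(M_t ≥ a) = 2 · P(B_t ≥ a) for a ≥ 0. Since B_t ~ N(0, t), P(B_t ≥ 1.01) = 1 − Φ(1.01/√t) = 1 − Φ(1.01/√14.43) = 1 − Φ(0.2659). So
  P(M_{14.43} ≥ 1.01) = 2(1 − Φ(0.2659)) ≈ 0.7903.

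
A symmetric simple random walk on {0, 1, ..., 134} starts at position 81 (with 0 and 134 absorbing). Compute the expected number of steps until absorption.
E[τ | X_0 = 81] = 4293

Let v_k = E[τ | X_0 = k]. Boundary: v_0 = v_134 = 0. Recurrence: v_k = 1 + (v_{k-1} + v_{k+1})/2 for 1 ≤ k ≤ 133. The particular solution to v_k − (v_{k-1} + v_{k+1})/2 = 1 is v_k = −k^2. Adding homogeneous solution A + B k and matching boundaries gives v_k = k (134 − k). Substituting k = 81: v_81 = 81 · 53 = 4293.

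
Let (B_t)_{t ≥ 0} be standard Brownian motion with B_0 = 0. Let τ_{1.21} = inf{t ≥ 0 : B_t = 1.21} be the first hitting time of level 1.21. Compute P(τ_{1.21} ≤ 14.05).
P(τ_{1.21} ≤ 14.05) = 2(1 − Φ(1.21/√14.05)) = 2(1 − Φ(0.3228)) ≈ 0.7468

By the reflection principle for standard BM, P(τ_b ≤ t) = 2 · P(B_t ≥ b). Since B_t ~ N(0, t), P(B_t ≥ 1.21) = 1 − Φ(1.21/√t) = 1 − Φ(1.21/√14.05) = 1 − Φ(0.3228) ≈ 0.37342. Doubling: P(τ_{1.21} ≤ 14.05) ≈ 2 · 0.37342 = 0.74684 ≈ 0.7468.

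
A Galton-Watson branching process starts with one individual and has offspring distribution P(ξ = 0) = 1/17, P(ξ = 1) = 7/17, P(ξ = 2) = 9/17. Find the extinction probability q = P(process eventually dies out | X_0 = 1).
q = 1/9

The pgf is f(s) = 1/17 + 7/17·s + 9/17·s². The extinction probability q is the smallest fixed point of f in [0, 1]. Setting s = f(s):
  9/17·s² + (7/17 − 1)·s + 1/17 = 0
  9/17·s² − (1/17 + 9/17)·s + 1/17 = 0
which factors as (s − 1)·(9/17·s − 1/17) = 0, giving roots s = 1 and s = (1/17)/(9/17) = 1/9.
Mean offspring μ = 7/17 + 2·9/17 = 25/17 > 1 (supercritical), so q < 1. The extinction probability is the smaller root: q = (1/17)/(9/17) = 1/9.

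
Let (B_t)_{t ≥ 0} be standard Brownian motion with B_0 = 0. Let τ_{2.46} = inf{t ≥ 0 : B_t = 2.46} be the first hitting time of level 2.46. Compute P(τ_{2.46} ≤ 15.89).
P(τ_{2.46} ≤ 15.89) = 2(1 − Φ(2.46/√15.89)) = 2(1 − Φ(0.6171)) ≈ 0.5372

By the reflection principle for standard BM, P(τ_b ≤ t) = 2 · P(B_t ≥ b). Since B_t ~ N(0, t), P(B_t ≥ 2.46) = 1 − Φ(2.46/√t) = 1 − Φ(2.46/√15.89) = 1 − Φ(0.6171) ≈ 0.26858. Doubling: P(τ_{2.46} ≤ 15.89) ≈ 2 · 0.26858 = 0.53716 ≈ 0.5372.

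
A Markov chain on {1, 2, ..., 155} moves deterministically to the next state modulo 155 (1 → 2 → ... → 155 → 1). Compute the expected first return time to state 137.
E[T_137 | X_0 = 137] = 155

The chain cycles deterministically, so starting at state 137 it returns in exactly 155 steps. Equivalently, the stationary distribution is uniform π_j = 1/155 for every state j, so by Kac's formula E[T_137] = 1/π_137 = 155.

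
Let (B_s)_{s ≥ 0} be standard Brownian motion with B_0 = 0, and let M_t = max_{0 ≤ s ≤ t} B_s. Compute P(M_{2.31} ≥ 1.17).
P(M_{2.31} ≥ 1.17) = 2·P(B_{2.31} ≥ 1.17) = 2(1 − Φ(1.17/√2.31)) ≈ 0.4414

By the reflection principle for Brownian motion, P(M_t ≥ a) = 2 · P(B_t ≥ a) for a ≥ 0. Since B_t ~ N(0, t), P(B_t ≥ 1.17) = 1 − Φ(1.17/√t) = 1 − Φ(1.17/√2.31) = 1 − Φ(0.7698). So
  P(M_{2.31} ≥ 1.17) = 2(1 − Φ(0.7698)) ≈ 0.4414.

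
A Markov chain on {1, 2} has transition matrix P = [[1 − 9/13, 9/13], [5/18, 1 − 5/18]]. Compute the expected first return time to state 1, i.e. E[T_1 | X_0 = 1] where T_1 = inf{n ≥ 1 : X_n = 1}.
E[T_1 | X_0 = 1] = 1/π_1 = 227/65

For an irreducible recurrent Markov chain with stationary distribution π, E[T_i | X_0 = i] = 1/π_i (Kac's formula). Here π_1 = (5/18)/(9/13 + 5/18) = (5/18)/(227/234) = 65/227, so E[T_1 | X_0 = 1] = 1/π_1 = (9/13 + 5/18)/(5/18) = (227/234)/(5/18) = 227/65.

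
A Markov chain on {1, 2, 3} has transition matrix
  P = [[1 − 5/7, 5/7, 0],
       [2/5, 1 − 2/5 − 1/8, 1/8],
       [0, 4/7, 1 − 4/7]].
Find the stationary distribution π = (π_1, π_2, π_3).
π = (448/1423, 800/1423, 175/1423)

This is a birth-death chain on three states, which satisfies detailed balance: π_1 · P_{12} = π_2 · P_{21} and π_2 · P_{23} = π_3 · P_{32}.
From π_1 · 5/7 = π_2 · 2/5: π_2/π_1 = (5/7)/(2/5) = 25/14.
From π_2 · 1/8 = π_3 · 4/7: π_3/π_2 = (1/8)/(4/7) = 7/32.
Take π_1 proportional to 1; then unnormalized π = (1, 25/14, 25/64). Normalize by dividing by the sum 1423/448:
  π = (448/1423, 800/1423, 175/1423).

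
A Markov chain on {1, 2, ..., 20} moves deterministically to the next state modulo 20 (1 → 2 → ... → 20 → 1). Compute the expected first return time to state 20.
E[T_20 | X_0 = 20] = 20

The chain cycles deterministically, so starting at state 20 it returns in exactly 20 steps. Equivalently, the stationary distribution is uniform π_j = 1/20 for every state j, so by Kac's formula E[T_20] = 1/π_20 = 20.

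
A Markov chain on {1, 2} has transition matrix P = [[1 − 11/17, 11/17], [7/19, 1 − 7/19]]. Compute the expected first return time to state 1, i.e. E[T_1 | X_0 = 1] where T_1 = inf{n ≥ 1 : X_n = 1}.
E[T_1 | X_0 = 1] = 1/π_1 = 328/119

For an irreducible recurrent Markov chain with stationary distribution π, E[T_i | X_0 = i] = 1/π_i (Kac's formula). Here π_1 = (7/19)/(11/17 + 7/19) = (7/19)/(328/323) = 119/328, so E[T_1 | X_0 = 1] = 1/π_1 = (11/17 + 7/19)/(7/19) = (328/323)/(7/19) = 328/119.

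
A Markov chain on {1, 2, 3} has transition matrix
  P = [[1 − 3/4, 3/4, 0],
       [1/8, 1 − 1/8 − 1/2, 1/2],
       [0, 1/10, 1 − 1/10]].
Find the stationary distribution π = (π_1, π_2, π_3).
π = (1/37, 6/37, 30/37)

This is a birth-death chain on three states, which satisfies detailed balance: π_1 · P_{12} = π_2 · P_{21} and π_2 · P_{23} = π_3 · P_{32}.
From π_1 · 3/4 = π_2 · 1/8: π_2/π_1 = (3/4)/(1/8) = 6.
From π_2 · 1/2 = π_3 · 1/10: π_3/π_2 = (1/2)/(1/10) = 5.
Take π_1 proportional to 1; then unnormalized π = (1, 6, 30). Normalize by dividing by the sum 37:
  π = (1/37, 6/37, 30/37).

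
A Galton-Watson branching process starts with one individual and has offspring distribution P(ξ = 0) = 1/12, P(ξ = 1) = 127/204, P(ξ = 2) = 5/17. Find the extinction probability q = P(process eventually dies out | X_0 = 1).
q = 17/60

The pgf is f(s) = 1/12 + 127/204·s + 5/17·s². The extinction probability q is the smallest fixed point of f in [0, 1]. Setting s = f(s):
  5/17·s² + (127/204 − 1)·s + 1/12 = 0
  5/17·s² − (1/12 + 5/17)·s + 1/12 = 0
which factors as (s − 1)·(5/17·s − 1/12) = 0, giving roots s = 1 and s = (1/12)/(5/17) = 17/60.
Mean offspring μ = 127/204 + 2·5/17 = 247/204 > 1 (supercritical), so q < 1. The extinction probability is the smaller root: q = (1/12)/(5/17) = 17/60.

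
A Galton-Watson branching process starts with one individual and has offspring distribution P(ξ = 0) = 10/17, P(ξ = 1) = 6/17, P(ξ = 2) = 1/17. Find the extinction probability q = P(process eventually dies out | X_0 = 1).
q = 1

Mean offspring μ = 0·10/17 + 1·6/17 + 2·1/17 = 8/17 ≤ 1. For μ ≤ 1 with offspring not concentrated at 1, the Galton-Watson process goes extinct almost surely, so q = 1.
(Algebraic check: The pgf is f(s) = 10/17 + 6/17·s + 1/17·s². The extinction probability q is the smallest fixed point of f in [0, 1]. Setting s = f(s):
  1/17·s² + (6/17 − 1)·s + 10/17 = 0
  1/17·s² − (10/17 + 1/17)·s + 10/17 = 0
which factors as (s − 1)·(1/17·s − 10/17) = 0, giving roots s = 1 and s = (10/17)/(1/17) = 10. Since 10 ≥ 1, the smallest root in [0, 1] is s = 1.)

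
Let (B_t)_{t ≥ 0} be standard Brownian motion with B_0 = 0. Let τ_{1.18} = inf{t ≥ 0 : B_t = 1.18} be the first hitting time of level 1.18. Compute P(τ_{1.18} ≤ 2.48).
P(τ_{1.18} ≤ 2.48) = 2(1 − Φ(1.18/√2.48)) = 2(1 − Φ(0.7493)) ≈ 0.4537

By the reflection principle for standard BM, P(τ_b ≤ t) = 2 · P(B_t ≥ b). Since B_t ~ N(0, t), P(B_t ≥ 1.18) = 1 − Φ(1.18/√t) = 1 − Φ(1.18/√2.48) = 1 − Φ(0.7493) ≈ 0.22684. Doubling: P(τ_{1.18} ≤ 2.48) ≈ 2 · 0.22684 = 0.45368 ≈ 0.4537.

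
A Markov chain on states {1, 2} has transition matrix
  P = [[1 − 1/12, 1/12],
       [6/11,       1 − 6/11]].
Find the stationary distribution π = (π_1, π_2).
π_1 = 72/83, π_2 = 11/83

Solve πP = π with π_1 + π_2 = 1. From πP = π: π_1 · (1 − 1/12) + π_2 · 6/11 = π_1 ⇒ π_2 · 6/11 = π_1 · 1/12 ⇒ π_2/π_1 = (1/12)/(6/11) = 11/72. Together with π_1 + π_2 = 1:
  π_1 = (6/11)/(1/12 + 6/11) = (6/11)/(83/132) = 72/83,
  π_2 = (1/12)/(1/12 + 6/11) = (1/12)/(83/132) = 11/83.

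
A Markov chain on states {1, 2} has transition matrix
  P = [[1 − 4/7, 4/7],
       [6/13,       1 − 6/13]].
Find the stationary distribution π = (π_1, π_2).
π_1 = 21/47, π_2 = 26/47

Solve πP = π with π_1 + π_2 = 1. From πP = π: π_1 · (1 − 4/7) + π_2 · 6/13 = π_1 ⇒ π_2 · 6/13 = π_1 · 4/7 ⇒ π_2/π_1 = (4/7)/(6/13) = 26/21. Together with π_1 + π_2 = 1:
  π_1 = (6/13)/(4/7 + 6/13) = (6/13)/(94/91) = 21/47,
  π_2 = (4/7)/(4/7 + 6/13) = (4/7)/(94/91) = 26/47.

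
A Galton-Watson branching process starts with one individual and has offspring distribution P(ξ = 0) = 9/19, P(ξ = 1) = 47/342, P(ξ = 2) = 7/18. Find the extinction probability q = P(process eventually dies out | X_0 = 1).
q = 1

Mean offspring μ = 0·9/19 + 1·47/342 + 2·7/18 = 313/342 ≤ 1. For μ ≤ 1 with offspring not concentrated at 1, the Galton-Watson process goes extinct almost surely, so q = 1.
(Algebraic check: The pgf is f(s) = 9/19 + 47/342·s + 7/18·s². The extinction probability q is the smallest fixed point of f in [0, 1]. Setting s = f(s):
  7/18·s² + (47/342 − 1)·s + 9/19 = 0
  7/18·s² − (9/19 + 7/18)·s + 9/19 = 0
which factors as (s − 1)·(7/18·s − 9/19) = 0, giving roots s = 1 and s = (9/19)/(7/18) = 162/133. Since 162/133 ≥ 1, the smallest root in [0, 1] is s = 1.)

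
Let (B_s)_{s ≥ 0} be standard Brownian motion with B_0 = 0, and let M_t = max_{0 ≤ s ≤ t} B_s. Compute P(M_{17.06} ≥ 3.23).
P(M_{17.06} ≥ 3.23) = 2·P(B_{17.06} ≥ 3.23) = 2(1 − Φ(3.23/√17.06)) ≈ 0.4342

By the reflection principle for Brownian motion, P(M_t ≥ a) = 2 · P(B_t ≥ a) for a ≥ 0. Since B_t ~ N(0, t), P(B_t ≥ 3.23) = 1 − Φ(3.23/√t) = 1 − Φ(3.23/√17.06) = 1 − Φ(0.7820). So
  P(M_{17.06} ≥ 3.23) = 2(1 − Φ(0.7820)) ≈ 0.4342.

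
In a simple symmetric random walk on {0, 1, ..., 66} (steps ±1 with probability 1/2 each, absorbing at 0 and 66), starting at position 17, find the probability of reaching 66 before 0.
P(hit 66 before 0) = 17/66

Let u_k = P(hit 66 before 0 | start at k). Then u_0 = 0, u_66 = 1, and u_k = u_{k-1}/2 + u_{k+1}/2 for 1 ≤ k ≤ 65. This harmonic recurrence is solved by u_k = k/66, giving u_17 = 17/66.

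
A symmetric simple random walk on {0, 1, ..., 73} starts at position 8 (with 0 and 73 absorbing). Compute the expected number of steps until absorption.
E[τ | X_0 = 8] = 520

Let v_k = E[τ | X_0 = k]. Boundary: v_0 = v_73 = 0. Recurrence: v_k = 1 + (v_{k-1} + v_{k+1})/2 for 1 ≤ k ≤ 72. The particular solution to v_k − (v_{k-1} + v_{k+1})/2 = 1 is v_k = −k^2. Adding homogeneous solution A + B k and matching boundaries gives v_k = k (73 − k). Substituting k = 8: v_8 = 8 · 65 = 520.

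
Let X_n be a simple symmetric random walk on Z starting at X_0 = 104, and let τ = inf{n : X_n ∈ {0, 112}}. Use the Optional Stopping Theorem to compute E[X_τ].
E[X_τ] = 104

X_n is a martingale and τ is a bounded-mean stopping time (indeed τ is finite a.s. with bounded expectation since the walk is in a bounded region). By the OST, E[X_τ] = E[X_0] = 104. Equivalently: E[X_τ] = 112 · P(hit 112 first) + 0 · P(hit 0 first) = 112 · (104/112) = 104.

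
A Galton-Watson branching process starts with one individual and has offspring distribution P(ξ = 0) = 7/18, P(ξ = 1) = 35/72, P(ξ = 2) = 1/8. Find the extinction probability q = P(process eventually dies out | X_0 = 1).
q = 1

Mean offspring μ = 0·7/18 + 1·35/72 + 2·1/8 = 53/72 ≤ 1. For μ ≤ 1 with offspring not concentrated at 1, the Galton-Watson process goes extinct almost surely, so q = 1.
(Algebraic check: The pgf is f(s) = 7/18 + 35/72·s + 1/8·s². The extinction probability q is the smallest fixed point of f in [0, 1]. Setting s = f(s):
  1/8·s² + (35/72 − 1)·s + 7/18 = 0
  1/8·s² − (7/18 + 1/8)·s + 7/18 = 0
which factors as (s − 1)·(1/8·s − 7/18) = 0, giving roots s = 1 and s = (7/18)/(1/8) = 28/9. Since 28/9 ≥ 1, the smallest root in [0, 1] is s = 1.)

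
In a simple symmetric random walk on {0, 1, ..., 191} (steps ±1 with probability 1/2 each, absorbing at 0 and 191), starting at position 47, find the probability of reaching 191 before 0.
P(hit 191 before 0) = 47/191

Let u_k = P(hit 191 before 0 | start at k). Then u_0 = 0, u_191 = 1, and u_k = u_{k-1}/2 + u_{k+1}/2 for 1 ≤ k ≤ 190. This harmonic recurrence is solved by u_k = k/191, giving u_47 = 47/191.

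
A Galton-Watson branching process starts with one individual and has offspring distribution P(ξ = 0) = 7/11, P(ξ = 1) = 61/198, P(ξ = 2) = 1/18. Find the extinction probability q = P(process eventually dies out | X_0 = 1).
q = 1

Mean offspring μ = 0·7/11 + 1·61/198 + 2·1/18 = 83/198 ≤ 1. For μ ≤ 1 with offspring not concentrated at 1, the Galton-Watson process goes extinct almost surely, so q = 1.
(Algebraic check: The pgf is f(s) = 7/11 + 61/198·s + 1/18·s². The extinction probability q is the smallest fixed point of f in [0, 1]. Setting s = f(s):
  1/18·s² + (61/198 − 1)·s + 7/11 = 0
  1/18·s² − (7/11 + 1/18)·s + 7/11 = 0
which factors as (s − 1)·(1/18·s − 7/11) = 0, giving roots s = 1 and s = (7/11)/(1/18) = 126/11. Since 126/11 ≥ 1, the smallest root in [0, 1] is s = 1.)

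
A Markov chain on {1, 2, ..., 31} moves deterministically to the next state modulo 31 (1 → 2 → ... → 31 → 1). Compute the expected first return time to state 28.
E[T_28 | X_0 = 28] = 31

The chain cycles deterministically, so starting at state 28 it returns in exactly 31 steps. Equivalently, the stationary distribution is uniform π_j = 1/31 for every state j, so by Kac's formula E[T_28] = 1/π_28 = 31.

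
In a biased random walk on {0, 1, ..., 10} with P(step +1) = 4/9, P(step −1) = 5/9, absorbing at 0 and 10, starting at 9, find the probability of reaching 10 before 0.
P(hit 10 before 0) = (1 − (5/4)^9) / (1 − (5/4)^10) = 6763924/8717049

Let u_k denote P(reach 10 before 0 | start at k). Boundary: u_0 = 0, u_10 = 1. Recurrence: u_k = 4/9·u_{k+1} + 5/9·u_{k-1} for 1 ≤ k ≤ 9. Try u_k = A + B·r^k with r = q/p = (5/9)/(4/9) = 5/4. Substitution satisfies the recurrence; boundary conditions give:
  u_k = (1 − r^k) / (1 − r^N) = (1 − (5/4)^9) / (1 − (5/4)^10) = 6763924/8717049.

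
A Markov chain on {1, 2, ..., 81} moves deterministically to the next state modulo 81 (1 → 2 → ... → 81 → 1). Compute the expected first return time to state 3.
E[T_3 | X_0 = 3] = 81

The chain cycles deterministically, so starting at state 3 it returns in exactly 81 steps. Equivalently, the stationary distribution is uniform π_j = 1/81 for every state j, so by Kac's formula E[T_3] = 1/π_3 = 81.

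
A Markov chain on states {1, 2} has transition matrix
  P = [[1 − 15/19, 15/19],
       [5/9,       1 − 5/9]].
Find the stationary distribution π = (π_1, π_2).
π_1 = 19/46, π_2 = 27/46

Solve πP = π with π_1 + π_2 = 1. From πP = π: π_1 · (1 − 15/19) + π_2 · 5/9 = π_1 ⇒ π_2 · 5/9 = π_1 · 15/19 ⇒ π_2/π_1 = (15/19)/(5/9) = 27/19. Together with π_1 + π_2 = 1:
  π_1 = (5/9)/(15/19 + 5/9) = (5/9)/(230/171) = 19/46,
  π_2 = (15/19)/(15/19 + 5/9) = (15/19)/(230/171) = 27/46.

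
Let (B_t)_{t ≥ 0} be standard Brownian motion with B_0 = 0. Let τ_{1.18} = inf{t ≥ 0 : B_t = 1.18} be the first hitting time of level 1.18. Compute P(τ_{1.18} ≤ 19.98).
P(τ_{1.18} ≤ 19.98) = 2(1 − Φ(1.18/√19.98)) = 2(1 − Φ(0.2640)) ≈ 0.7918

By the reflection principle for standard BM, P(τ_b ≤ t) = 2 · P(B_t ≥ b). Since B_t ~ N(0, t), P(B_t ≥ 1.18) = 1 − Φ(1.18/√t) = 1 − Φ(1.18/√19.98) = 1 − Φ(0.2640) ≈ 0.39589. Doubling: P(τ_{1.18} ≤ 19.98) ≈ 2 · 0.39589 = 0.79178 ≈ 0.7918.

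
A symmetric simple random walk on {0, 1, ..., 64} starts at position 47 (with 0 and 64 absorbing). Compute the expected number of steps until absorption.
E[τ | X_0 = 47] = 799

Let v_k = E[τ | X_0 = k]. Boundary: v_0 = v_64 = 0. Recurrence: v_k = 1 + (v_{k-1} + v_{k+1})/2 for 1 ≤ k ≤ 63. The particular solution to v_k − (v_{k-1} + v_{k+1})/2 = 1 is v_k = −k^2. Adding homogeneous solution A + B k and matching boundaries gives v_k = k (64 − k). Substituting k = 47: v_47 = 47 · 17 = 799.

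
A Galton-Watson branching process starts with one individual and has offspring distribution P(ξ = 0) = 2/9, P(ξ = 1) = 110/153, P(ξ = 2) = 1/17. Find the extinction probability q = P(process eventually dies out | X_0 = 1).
q = 1

Mean offspring μ = 0·2/9 + 1·110/153 + 2·1/17 = 128/153 ≤ 1. For μ ≤ 1 with offspring not concentrated at 1, the Galton-Watson process goes extinct almost surely, so q = 1.
(Algebraic check: The pgf is f(s) = 2/9 + 110/153·s + 1/17·s². The extinction probability q is the smallest fixed point of f in [0, 1]. Setting s = f(s):
  1/17·s² + (110/153 − 1)·s + 2/9 = 0
  1/17·s² − (2/9 + 1/17)·s + 2/9 = 0
which factors as (s − 1)·(1/17·s − 2/9) = 0, giving roots s = 1 and s = (2/9)/(1/17) = 34/9. Since 34/9 ≥ 1, the smallest root in [0, 1] is s = 1.)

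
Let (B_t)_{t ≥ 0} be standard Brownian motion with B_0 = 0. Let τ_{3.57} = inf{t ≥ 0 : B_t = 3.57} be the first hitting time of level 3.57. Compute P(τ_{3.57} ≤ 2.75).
P(τ_{3.57} ≤ 2.75) = 2(1 − Φ(3.57/√2.75)) = 2(1 − Φ(2.1528)) ≈ 0.0313

By the reflection principle for standard BM, P(τ_b ≤ t) = 2 · P(B_t ≥ b). Since B_t ~ N(0, t), P(B_t ≥ 3.57) = 1 − Φ(3.57/√t) = 1 − Φ(3.57/√2.75) = 1 − Φ(2.1528) ≈ 0.01567. Doubling: P(τ_{3.57} ≤ 2.75) ≈ 2 · 0.01567 = 0.03134 ≈ 0.0313.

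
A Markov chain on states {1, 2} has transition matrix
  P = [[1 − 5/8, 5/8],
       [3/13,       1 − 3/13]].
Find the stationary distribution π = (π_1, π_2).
π_1 = 24/89, π_2 = 65/89

Solve πP = π with π_1 + π_2 = 1. From πP = π: π_1 · (1 − 5/8) + π_2 · 3/13 = π_1 ⇒ π_2 · 3/13 = π_1 · 5/8 ⇒ π_2/π_1 = (5/8)/(3/13) = 65/24. Together with π_1 + π_2 = 1:
  π_1 = (3/13)/(5/8 + 3/13) = (3/13)/(89/104) = 24/89,
  π_2 = (5/8)/(5/8 + 3/13) = (5/8)/(89/104) = 65/89.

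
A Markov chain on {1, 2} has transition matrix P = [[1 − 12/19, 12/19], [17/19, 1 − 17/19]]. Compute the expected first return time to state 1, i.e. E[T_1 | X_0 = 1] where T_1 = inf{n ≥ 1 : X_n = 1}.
E[T_1 | X_0 = 1] = 1/π_1 = 29/17

For an irreducible recurrent Markov chain with stationary distribution π, E[T_i | X_0 = i] = 1/π_i (Kac's formula). Here π_1 = (17/19)/(12/19 + 17/19) = (17/19)/(29/19) = 17/29, so E[T_1 | X_0 = 1] = 1/π_1 = (12/19 + 17/19)/(17/19) = (29/19)/(17/19) = 29/17.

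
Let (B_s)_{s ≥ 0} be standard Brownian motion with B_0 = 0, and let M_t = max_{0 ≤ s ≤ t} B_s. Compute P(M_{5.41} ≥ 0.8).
P(M_{5.41} ≥ 0.8) = 2·P(B_{5.41} ≥ 0.8) = 2(1 − Φ(0.8/√5.41)) ≈ 0.7309

By the reflection principle for Brownian motion, P(M_t ≥ a) = 2 · P(B_t ≥ a) for a ≥ 0. Since B_t ~ N(0, t), P(B_t ≥ 0.8) = 1 − Φ(0.8/√t) = 1 − Φ(0.8/√5.41) = 1 − Φ(0.3439). So
  P(M_{5.41} ≥ 0.8) = 2(1 − Φ(0.3439)) ≈ 0.7309.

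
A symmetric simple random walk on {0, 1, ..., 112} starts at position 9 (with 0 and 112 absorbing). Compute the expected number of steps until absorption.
E[τ | X_0 = 9] = 927

Let v_k = E[τ | X_0 = k]. Boundary: v_0 = v_112 = 0. Recurrence: v_k = 1 + (v_{k-1} + v_{k+1})/2 for 1 ≤ k ≤ 111. The particular solution to v_k − (v_{k-1} + v_{k+1})/2 = 1 is v_k = −k^2. Adding homogeneous solution A + B k and matching boundaries gives v_k = k (112 − k). Substituting k = 9: v_9 = 9 · 103 = 927.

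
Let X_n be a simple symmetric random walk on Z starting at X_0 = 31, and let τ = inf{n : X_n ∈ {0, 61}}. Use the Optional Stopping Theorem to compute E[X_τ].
E[X_τ] = 31

X_n is a martingale and τ is a bounded-mean stopping time (indeed τ is finite a.s. with bounded expectation since the walk is in a bounded region). By the OST, E[X_τ] = E[X_0] = 31. Equivalently: E[X_τ] = 61 · P(hit 61 first) + 0 · P(hit 0 first) = 61 · (31/61) = 31.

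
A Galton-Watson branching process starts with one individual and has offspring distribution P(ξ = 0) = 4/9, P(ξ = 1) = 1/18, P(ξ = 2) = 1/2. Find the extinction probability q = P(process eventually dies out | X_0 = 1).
q = 8/9

The pgf is f(s) = 4/9 + 1/18·s + 1/2·s². The extinction probability q is the smallest fixed point of f in [0, 1]. Setting s = f(s):
  1/2·s² + (1/18 − 1)·s + 4/9 = 0
  1/2·s² − (4/9 + 1/2)·s + 4/9 = 0
which factors as (s − 1)·(1/2·s − 4/9) = 0, giving roots s = 1 and s = (4/9)/(1/2) = 8/9.
Mean offspring μ = 1/18 + 2·1/2 = 19/18 > 1 (supercritical), so q < 1. The extinction probability is the smaller root: q = (4/9)/(1/2) = 8/9.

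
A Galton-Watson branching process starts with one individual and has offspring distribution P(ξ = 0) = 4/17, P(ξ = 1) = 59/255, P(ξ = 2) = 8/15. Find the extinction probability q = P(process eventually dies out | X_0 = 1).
q = 15/34

The pgf is f(s) = 4/17 + 59/255·s + 8/15·s². The extinction probability q is the smallest fixed point of f in [0, 1]. Setting s = f(s):
  8/15·s² + (59/255 − 1)·s + 4/17 = 0
  8/15·s² − (4/17 + 8/15)·s + 4/17 = 0
which factors as (s − 1)·(8/15·s − 4/17) = 0, giving roots s = 1 and s = (4/17)/(8/15) = 15/34.
Mean offspring μ = 59/255 + 2·8/15 = 331/255 > 1 (supercritical), so q < 1. The extinction probability is the smaller root: q = (4/17)/(8/15) = 15/34.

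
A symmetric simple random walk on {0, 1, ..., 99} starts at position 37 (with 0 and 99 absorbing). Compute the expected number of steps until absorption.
E[τ | X_0 = 37] = 2294

Let v_k = E[τ | X_0 = k]. Boundary: v_0 = v_99 = 0. Recurrence: v_k = 1 + (v_{k-1} + v_{k+1})/2 for 1 ≤ k ≤ 98. The particular solution to v_k − (v_{k-1} + v_{k+1})/2 = 1 is v_k = −k^2. Adding homogeneous solution A + B k and matching boundaries gives v_k = k (99 − k). Substituting k = 37: v_37 = 37 · 62 = 2294.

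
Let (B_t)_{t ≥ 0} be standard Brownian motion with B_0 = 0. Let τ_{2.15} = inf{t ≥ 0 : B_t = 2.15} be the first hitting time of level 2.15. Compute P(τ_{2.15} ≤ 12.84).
P(τ_{2.15} ≤ 12.84) = 2(1 − Φ(2.15/√12.84)) = 2(1 − Φ(0.6000)) ≈ 0.5485

By the reflection principle for standard BM, P(τ_b ≤ t) = 2 · P(B_t ≥ b). Since B_t ~ N(0, t), P(B_t ≥ 2.15) = 1 − Φ(2.15/√t) = 1 − Φ(2.15/√12.84) = 1 − Φ(0.6000) ≈ 0.27425. Doubling: P(τ_{2.15} ≤ 12.84) ≈ 2 · 0.27425 = 0.54850 ≈ 0.5485.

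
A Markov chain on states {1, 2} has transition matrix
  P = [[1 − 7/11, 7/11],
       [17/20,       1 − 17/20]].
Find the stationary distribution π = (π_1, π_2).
π_1 = 187/327, π_2 = 140/327

Solve πP = π with π_1 + π_2 = 1. From πP = π: π_1 · (1 − 7/11) + π_2 · 17/20 = π_1 ⇒ π_2 · 17/20 = π_1 · 7/11 ⇒ π_2/π_1 = (7/11)/(17/20) = 140/187. Together with π_1 + π_2 = 1:
  π_1 = (17/20)/(7/11 + 17/20) = (17/20)/(327/220) = 187/327,
  π_2 = (7/11)/(7/11 + 17/20) = (7/11)/(327/220) = 140/327.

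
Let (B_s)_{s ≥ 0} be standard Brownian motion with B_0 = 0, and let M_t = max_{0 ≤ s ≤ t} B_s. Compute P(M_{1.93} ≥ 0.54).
P(M_{1.93} ≥ 0.54) = 2·P(B_{1.93} ≥ 0.54) = 2(1 − Φ(0.54/√1.93)) ≈ 0.6975

By the reflection principle for Brownian motion, P(M_t ≥ a) = 2 · P(B_t ≥ a) for a ≥ 0. Since B_t ~ N(0, t), P(B_t ≥ 0.54) = 1 − Φ(0.54/√t) = 1 − Φ(0.54/√1.93) = 1 − Φ(0.3887). So
  P(M_{1.93} ≥ 0.54) = 2(1 − Φ(0.3887)) ≈ 0.6975.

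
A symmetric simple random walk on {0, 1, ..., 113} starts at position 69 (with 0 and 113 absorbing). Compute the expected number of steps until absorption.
E[τ | X_0 = 69] = 3036

Let v_k = E[τ | X_0 = k]. Boundary: v_0 = v_113 = 0. Recurrence: v_k = 1 + (v_{k-1} + v_{k+1})/2 for 1 ≤ k ≤ 112. The particular solution to v_k − (v_{k-1} + v_{k+1})/2 = 1 is v_k = −k^2. Adding homogeneous solution A + B k and matching boundaries gives v_k = k (113 − k). Substituting k = 69: v_69 = 69 · 44 = 3036.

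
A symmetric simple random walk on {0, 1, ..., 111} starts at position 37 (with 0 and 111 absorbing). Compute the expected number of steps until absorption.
E[τ | X_0 = 37] = 2738

Let v_k = E[τ | X_0 = k]. Boundary: v_0 = v_111 = 0. Recurrence: v_k = 1 + (v_{k-1} + v_{k+1})/2 for 1 ≤ k ≤ 110. The particular solution to v_k − (v_{k-1} + v_{k+1})/2 = 1 is v_k = −k^2. Adding homogeneous solution A + B k and matching boundaries gives v_k = k (111 − k). Substituting k = 37: v_37 = 37 · 74 = 2738.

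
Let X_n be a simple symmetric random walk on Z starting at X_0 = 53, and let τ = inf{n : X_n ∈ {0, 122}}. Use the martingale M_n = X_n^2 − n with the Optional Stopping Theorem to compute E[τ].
E[τ] = 3657

M_n = X_n^2 − n is a martingale (since E[X_{n+1}^2 | F_n] = X_n^2 + 1). By OST (τ has finite mean in a bounded region), E[M_τ] = E[M_0] = X_0^2 − 0 = 53^2 = 2809. Also E[M_τ] = E[X_τ^2] − E[τ]. The walk exits at 0 or 122, with P(hit 122 first) = 53/122, so E[X_τ^2] = 122^2 · 53/122 + 0 = 6466. Thus E[τ] = E[X_τ^2] − E[M_τ] = 6466 − 2809 = 3657 = 53(122 − 53) = 3657.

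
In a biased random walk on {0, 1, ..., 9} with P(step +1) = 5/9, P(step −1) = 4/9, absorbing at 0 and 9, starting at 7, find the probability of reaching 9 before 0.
P(hit 9 before 0) = (1 − (4/5)^7) / (1 − (4/5)^9) = 1543525/1690981

Let u_k denote P(reach 9 before 0 | start at k). Boundary: u_0 = 0, u_9 = 1. Recurrence: u_k = 5/9·u_{k+1} + 4/9·u_{k-1} for 1 ≤ k ≤ 8. Try u_k = A + B·r^k with r = q/p = (4/9)/(5/9) = 4/5. Substitution satisfies the recurrence; boundary conditions give:
  u_k = (1 − r^k) / (1 − r^N) = (1 − (4/5)^7) / (1 − (4/5)^9) = 1543525/1690981.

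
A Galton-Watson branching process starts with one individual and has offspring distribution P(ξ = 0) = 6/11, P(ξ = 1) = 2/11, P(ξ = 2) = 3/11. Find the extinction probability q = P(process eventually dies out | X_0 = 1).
q = 1

Mean offspring μ = 0·6/11 + 1·2/11 + 2·3/11 = 8/11 ≤ 1. For μ ≤ 1 with offspring not concentrated at 1, the Galton-Watson process goes extinct almost surely, so q = 1.
(Algebraic check: The pgf is f(s) = 6/11 + 2/11·s + 3/11·s². The extinction probability q is the smallest fixed point of f in [0, 1]. Setting s = f(s):
  3/11·s² + (2/11 − 1)·s + 6/11 = 0
  3/11·s² − (6/11 + 3/11)·s + 6/11 = 0
which factors as (s − 1)·(3/11·s − 6/11) = 0, giving roots s = 1 and s = (6/11)/(3/11) = 2. Since 2 ≥ 1, the smallest root in [0, 1] is s = 1.)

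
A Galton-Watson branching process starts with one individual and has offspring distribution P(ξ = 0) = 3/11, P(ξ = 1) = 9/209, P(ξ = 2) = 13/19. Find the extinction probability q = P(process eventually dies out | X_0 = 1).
q = 57/143

The pgf is f(s) = 3/11 + 9/209·s + 13/19·s². The extinction probability q is the smallest fixed point of f in [0, 1]. Setting s = f(s):
  13/19·s² + (9/209 − 1)·s + 3/11 = 0
  13/19·s² − (3/11 + 13/19)·s + 3/11 = 0
which factors as (s − 1)·(13/19·s − 3/11) = 0, giving roots s = 1 and s = (3/11)/(13/19) = 57/143.
Mean offspring μ = 9/209 + 2·13/19 = 295/209 > 1 (supercritical), so q < 1. The extinction probability is the smaller root: q = (3/11)/(13/19) = 57/143.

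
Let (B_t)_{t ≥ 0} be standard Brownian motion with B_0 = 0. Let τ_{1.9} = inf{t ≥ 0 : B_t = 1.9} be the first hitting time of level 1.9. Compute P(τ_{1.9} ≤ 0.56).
P(τ_{1.9} ≤ 0.56) = 2(1 − Φ(1.9/√0.56)) = 2(1 − Φ(2.5390)) ≈ 0.0111

By the reflection principle for standard BM, P(τ_b ≤ t) = 2 · P(B_t ≥ b). Since B_t ~ N(0, t), P(B_t ≥ 1.9) = 1 − Φ(1.9/√t) = 1 − Φ(1.9/√0.56) = 1 − Φ(2.5390) ≈ 0.00556. Doubling: P(τ_{1.9} ≤ 0.56) ≈ 2 · 0.00556 = 0.01112 ≈ 0.0111.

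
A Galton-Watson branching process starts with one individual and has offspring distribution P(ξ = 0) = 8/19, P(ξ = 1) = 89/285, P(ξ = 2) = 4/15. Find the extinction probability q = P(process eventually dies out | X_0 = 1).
q = 1

Mean offspring μ = 0·8/19 + 1·89/285 + 2·4/15 = 241/285 ≤ 1. For μ ≤ 1 with offspring not concentrated at 1, the Galton-Watson process goes extinct almost surely, so q = 1.
(Algebraic check: The pgf is f(s) = 8/19 + 89/285·s + 4/15·s². The extinction probability q is the smallest fixed point of f in [0, 1]. Setting s = f(s):
  4/15·s² + (89/285 − 1)·s + 8/19 = 0
  4/15·s² − (8/19 + 4/15)·s + 8/19 = 0
which factors as (s − 1)·(4/15·s − 8/19) = 0, giving roots s = 1 and s = (8/19)/(4/15) = 30/19. Since 30/19 ≥ 1, the smallest root in [0, 1] is s = 1.)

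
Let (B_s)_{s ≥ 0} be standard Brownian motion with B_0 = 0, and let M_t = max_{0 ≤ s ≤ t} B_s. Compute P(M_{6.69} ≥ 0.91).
P(M_{6.69} ≥ 0.91) = 2·P(B_{6.69} ≥ 0.91) = 2(1 − Φ(0.91/√6.69)) ≈ 0.7250

By the reflection principle for Brownian motion, P(M_t ≥ a) = 2 · P(B_t ≥ a) for a ≥ 0. Since B_t ~ N(0, t), P(B_t ≥ 0.91) = 1 − Φ(0.91/√t) = 1 − Φ(0.91/√6.69) = 1 − Φ(0.3518). So
  P(M_{6.69} ≥ 0.91) = 2(1 − Φ(0.3518)) ≈ 0.7250.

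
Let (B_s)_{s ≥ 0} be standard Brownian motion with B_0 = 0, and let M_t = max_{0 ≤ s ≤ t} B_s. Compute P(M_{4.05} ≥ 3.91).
P(M_{4.05} ≥ 3.91) = 2·P(B_{4.05} ≥ 3.91) = 2(1 − Φ(3.91/√4.05)) ≈ 0.0520

By the reflection principle for Brownian motion, P(M_t ≥ a) = 2 · P(B_t ≥ a) for a ≥ 0. Since B_t ~ N(0, t), P(B_t ≥ 3.91) = 1 − Φ(3.91/√t) = 1 − Φ(3.91/√4.05) = 1 − Φ(1.9429). So
  P(M_{4.05} ≥ 3.91) = 2(1 − Φ(1.9429)) ≈ 0.0520.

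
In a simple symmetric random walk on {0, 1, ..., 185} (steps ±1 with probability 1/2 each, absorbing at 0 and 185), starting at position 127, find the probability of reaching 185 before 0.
P(hit 185 before 0) = 127/185

Let u_k = P(hit 185 before 0 | start at k). Then u_0 = 0, u_185 = 1, and u_k = u_{k-1}/2 + u_{k+1}/2 for 1 ≤ k ≤ 184. This harmonic recurrence is solved by u_k = k/185, giving u_127 = 127/185.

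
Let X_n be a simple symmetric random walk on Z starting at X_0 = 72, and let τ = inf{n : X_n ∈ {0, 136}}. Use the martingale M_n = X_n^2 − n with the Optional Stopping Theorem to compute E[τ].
E[τ] = 4608

M_n = X_n^2 − n is a martingale (since E[X_{n+1}^2 | F_n] = X_n^2 + 1). By OST (τ has finite mean in a bounded region), E[M_τ] = E[M_0] = X_0^2 − 0 = 72^2 = 5184. Also E[M_τ] = E[X_τ^2] − E[τ]. The walk exits at 0 or 136, with P(hit 136 first) = 72/136, so E[X_τ^2] = 136^2 · 72/136 + 0 = 9792. Thus E[τ] = E[X_τ^2] − E[M_τ] = 9792 − 5184 = 4608 = 72(136 − 72) = 4608.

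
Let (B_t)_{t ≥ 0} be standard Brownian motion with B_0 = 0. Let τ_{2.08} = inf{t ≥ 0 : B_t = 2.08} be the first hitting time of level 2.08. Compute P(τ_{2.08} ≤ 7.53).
P(τ_{2.08} ≤ 7.53) = 2(1 − Φ(2.08/√7.53)) = 2(1 − Φ(0.7580)) ≈ 0.4485

By the reflection principle for standard BM, P(τ_b ≤ t) = 2 · P(B_t ≥ b). Since B_t ~ N(0, t), P(B_t ≥ 2.08) = 1 − Φ(2.08/√t) = 1 − Φ(2.08/√7.53) = 1 − Φ(0.7580) ≈ 0.22423. Doubling: P(τ_{2.08} ≤ 7.53) ≈ 2 · 0.22423 = 0.44846 ≈ 0.4485.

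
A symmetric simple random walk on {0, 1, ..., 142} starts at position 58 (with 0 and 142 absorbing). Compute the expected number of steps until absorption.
E[τ | X_0 = 58] = 4872

Let v_k = E[τ | X_0 = k]. Boundary: v_0 = v_142 = 0. Recurrence: v_k = 1 + (v_{k-1} + v_{k+1})/2 for 1 ≤ k ≤ 141. The particular solution to v_k − (v_{k-1} + v_{k+1})/2 = 1 is v_k = −k^2. Adding homogeneous solution A + B k and matching boundaries gives v_k = k (142 − k). Substituting k = 58: v_58 = 58 · 84 = 4872.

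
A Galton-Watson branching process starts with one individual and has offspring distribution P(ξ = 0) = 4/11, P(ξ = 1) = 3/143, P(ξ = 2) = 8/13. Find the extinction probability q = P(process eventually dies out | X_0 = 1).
q = 13/22

The pgf is f(s) = 4/11 + 3/143·s + 8/13·s². The extinction probability q is the smallest fixed point of f in [0, 1]. Setting s = f(s):
  8/13·s² + (3/143 − 1)·s + 4/11 = 0
  8/13·s² − (4/11 + 8/13)·s + 4/11 = 0
which factors as (s − 1)·(8/13·s − 4/11) = 0, giving roots s = 1 and s = (4/11)/(8/13) = 13/22.
Mean offspring μ = 3/143 + 2·8/13 = 179/143 > 1 (supercritical), so q < 1. The extinction probability is the smaller root: q = (4/11)/(8/13) = 13/22.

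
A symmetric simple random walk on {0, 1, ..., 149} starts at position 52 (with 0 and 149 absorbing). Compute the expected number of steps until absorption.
E[τ | X_0 = 52] = 5044

Let v_k = E[τ | X_0 = k]. Boundary: v_0 = v_149 = 0. Recurrence: v_k = 1 + (v_{k-1} + v_{k+1})/2 for 1 ≤ k ≤ 148. The particular solution to v_k − (v_{k-1} + v_{k+1})/2 = 1 is v_k = −k^2. Adding homogeneous solution A + B k and matching boundaries gives v_k = k (149 − k). Substituting k = 52: v_52 = 52 · 97 = 5044.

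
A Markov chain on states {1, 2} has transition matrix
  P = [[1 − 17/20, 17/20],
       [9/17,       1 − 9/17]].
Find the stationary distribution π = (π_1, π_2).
π_1 = 180/469, π_2 = 289/469

Solve πP = π with π_1 + π_2 = 1. From πP = π: π_1 · (1 − 17/20) + π_2 · 9/17 = π_1 ⇒ π_2 · 9/17 = π_1 · 17/20 ⇒ π_2/π_1 = (17/20)/(9/17) = 289/180. Together with π_1 + π_2 = 1:
  π_1 = (9/17)/(17/20 + 9/17) = (9/17)/(469/340) = 180/469,
  π_2 = (17/20)/(17/20 + 9/17) = (17/20)/(469/340) = 289/469.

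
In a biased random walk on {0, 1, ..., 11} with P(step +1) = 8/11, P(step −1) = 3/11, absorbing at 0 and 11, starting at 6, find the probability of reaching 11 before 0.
P(hit 11 before 0) = (1 − (3/8)^6) / (1 − (3/8)^11) = 1713209344/1717951489

Let u_k denote P(reach 11 before 0 | start at k). Boundary: u_0 = 0, u_11 = 1. Recurrence: u_k = 8/11·u_{k+1} + 3/11·u_{k-1} for 1 ≤ k ≤ 10. Try u_k = A + B·r^k with r = q/p = (3/11)/(8/11) = 3/8. Substitution satisfies the recurrence; boundary conditions give:
  u_k = (1 − r^k) / (1 − r^N) = (1 − (3/8)^6) / (1 − (3/8)^11) = 1713209344/1717951489.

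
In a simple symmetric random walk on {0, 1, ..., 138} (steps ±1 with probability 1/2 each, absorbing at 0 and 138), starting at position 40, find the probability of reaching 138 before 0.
P(hit 138 before 0) = 40/138 = 20/69

Let u_k = P(hit 138 before 0 | start at k). Then u_0 = 0, u_138 = 1, and u_k = u_{k-1}/2 + u_{k+1}/2 for 1 ≤ k ≤ 137. This harmonic recurrence is solved by u_k = k/138, giving u_40 = 40/138 = 20/69.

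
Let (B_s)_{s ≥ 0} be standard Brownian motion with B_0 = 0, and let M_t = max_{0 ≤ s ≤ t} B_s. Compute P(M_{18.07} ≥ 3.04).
P(M_{18.07} ≥ 3.04) = 2·P(B_{18.07} ≥ 3.04) = 2(1 − Φ(3.04/√18.07)) ≈ 0.4745

By the reflection principle for Brownian motion, P(M_t ≥ a) = 2 · P(B_t ≥ a) for a ≥ 0. Since B_t ~ N(0, t), P(B_t ≥ 3.04) = 1 − Φ(3.04/√t) = 1 − Φ(3.04/√18.07) = 1 − Φ(0.7151). So
  P(M_{18.07} ≥ 3.04) = 2(1 − Φ(0.7151)) ≈ 0.4745.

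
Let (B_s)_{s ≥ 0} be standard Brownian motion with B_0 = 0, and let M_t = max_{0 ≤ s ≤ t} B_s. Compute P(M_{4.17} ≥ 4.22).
P(M_{4.17} ≥ 4.22) = 2·P(B_{4.17} ≥ 4.22) = 2(1 − Φ(4.22/√4.17)) ≈ 0.0388

By the reflection principle for Brownian motion, P(M_t ≥ a) = 2 · P(B_t ≥ a) for a ≥ 0. Since B_t ~ N(0, t), P(B_t ≥ 4.22) = 1 − Φ(4.22/√t) = 1 − Φ(4.22/√4.17) = 1 − Φ(2.0665). So
  P(M_{4.17} ≥ 4.22) = 2(1 − Φ(2.0665)) ≈ 0.0388.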